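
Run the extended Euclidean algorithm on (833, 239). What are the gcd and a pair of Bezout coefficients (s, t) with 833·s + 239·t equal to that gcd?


Euclidean algorithm on (833, 239) — divide until remainder is 0:
  833 = 3 · 239 + 116
  239 = 2 · 116 + 7
  116 = 16 · 7 + 4
  7 = 1 · 4 + 3
  4 = 1 · 3 + 1
  3 = 3 · 1 + 0
gcd(833, 239) = 1.
Track Bezout coefficients alongside the remainders: start with r₀ = 833 = a·1 + b·0 (s = 1, t = 0) and r₁ = 239 = a·0 + b·1 (s = 0, t = 1); each new remainder r_{k+1} = r_{k-1} − q_k·r_k inherits s_{k+1} = s_{k-1} − q_k·s_k, t_{k+1} = t_{k-1} − q_k·t_k, so r_k = a·s_k + b·t_k at every step:
  q = 3: r = 116, s = 1 − 3·0 = 1, t = 0 − 3·1 = -3  (check: 833·1 + 239·(-3) = 116)
  q = 2: r = 7, s = 0 − 2·1 = -2, t = 1 − 2·(-3) = 7  (check: 833·(-2) + 239·7 = 7)
  q = 16: r = 4, s = 1 − 16·(-2) = 33, t = -3 − 16·7 = -115  (check: 833·33 + 239·(-115) = 4)
  q = 1: r = 3, s = -2 − 1·33 = -35, t = 7 − 1·(-115) = 122  (check: 833·(-35) + 239·122 = 3)
  q = 1: r = 1, s = 33 − 1·(-35) = 68, t = -115 − 1·122 = -237  (check: 833·68 + 239·(-237) = 1)
The row with r = 1 (the gcd) gives the Bezout coefficients s = 68, t = -237.
Result: 833 · (68) + 239 · (-237) = 1.

gcd(833, 239) = 1; s = 68, t = -237 (check: 833·68 + 239·(-237) = 1).


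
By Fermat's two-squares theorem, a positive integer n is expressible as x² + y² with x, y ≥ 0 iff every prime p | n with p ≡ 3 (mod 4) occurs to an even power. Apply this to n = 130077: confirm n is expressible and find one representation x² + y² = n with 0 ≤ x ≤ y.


Step 1: Factor n = 130077 = 3^2 · 97 · 149.
Step 2: Check the mod-4 condition on each prime factor: 3 ≡ 3 (mod 4), exponent 2 (must be even); 97 ≡ 1 (mod 4), exponent 1; 149 ≡ 1 (mod 4), exponent 1.
All primes ≡ 3 (mod 4) appear to even exponent (or don't appear), so by the two-squares theorem n IS expressible as a sum of two squares.
Step 3: Build a representation. Group n = k² · m with k = 3 and m = 97 · 149 = 14453 (a product of primes ≡ 1 (mod 4)); a representation of m scales to one of n via (k·x)² + (k·y)² = k²(x² + y²). Each prime p ≡ 1 (mod 4) is itself a sum of two squares; find a² by testing p − a² for a perfect square:
  97: 97 − 1² = 96, 97 − 2² = 93, 97 − 3² = 88, 97 − 4² = 81 = 9² ⇒ 97 = 4² + 9².
  149: 149 − 1² = 148, 149 − 2² = 145, 149 − 3² = 140, 149 − 4² = 133, 149 − 5² = 124, 149 − 6² = 113, 149 − 7² = 100 = 10² ⇒ 149 = 7² + 10².
  Combine using the Brahmagupta–Fibonacci identity (a² + b²)(c² + d²) = (ac − bd)² + (ad + bc)² = (ac + bd)² + (ad − bc)²:
  97 · 149 = 14453: from (4² + 9²)(7² + 10²), take (4·7 − 9·10, 4·10 + 9·7) = (28 − 90, 40 + 63) = (-62, 103); dropping signs (only squares matter) gives (62, 103); check 62² + 103² = 3844 + 10609 = 14453 ✓.
  Scale by k = 3: (3·62, 3·103) = (186, 309).
Step 4: Order so x ≤ y and verify: 186² + 309² = 34596 + 95481 = 130077 = n. ✓

n = 130077 = 186² + 309² (one valid representation with x ≤ y).


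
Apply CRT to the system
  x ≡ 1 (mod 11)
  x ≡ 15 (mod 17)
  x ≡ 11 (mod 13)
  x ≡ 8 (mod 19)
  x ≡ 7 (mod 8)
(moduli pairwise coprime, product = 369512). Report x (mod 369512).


Product of moduli M = 11 · 17 · 13 · 19 · 8 = 369512.
Merge one congruence at a time:
  Start: x ≡ 1 (mod 11).
  Combine with x ≡ 15 (mod 17); new modulus lcm = 187.
    Write x = 1 + 11·t and substitute into x ≡ 15 (mod 17): 11·t ≡ 15 − 1 = 14 (mod 17).
    The inverse of 11 mod 17 is 14 (since 11·14 = 154 = 9·17 + 1), so t ≡ 14·14 = 196 ≡ 9 (mod 17).
    Then x = 1 + 11·9 = 100, valid modulo lcm(11, 17) = 187: x ≡ 100 (mod 187).
  Combine with x ≡ 11 (mod 13); new modulus lcm = 2431.
    Write x = 100 + 187·t and substitute into x ≡ 11 (mod 13): 187·t ≡ 11 − 100 = -89 (mod 13).
    Reduce coefficients mod 13: 5·t ≡ 2 (mod 13).
    The inverse of 5 mod 13 is 8 (since 5·8 = 40 = 3·13 + 1), so t ≡ 8·2 = 16 ≡ 3 (mod 13).
    Then x = 100 + 187·3 = 661, valid modulo lcm(187, 13) = 2431: x ≡ 661 (mod 2431).
  Combine with x ≡ 8 (mod 19); new modulus lcm = 46189.
    Write x = 661 + 2431·t and substitute into x ≡ 8 (mod 19): 2431·t ≡ 8 − 661 = -653 (mod 19).
    Reduce coefficients mod 19: 18·t ≡ 12 (mod 19).
    The inverse of 18 mod 19 is 18 (since 18·18 = 324 = 17·19 + 1), so t ≡ 18·12 = 216 ≡ 7 (mod 19).
    Then x = 661 + 2431·7 = 17678, valid modulo lcm(2431, 19) = 46189: x ≡ 17678 (mod 46189).
  Combine with x ≡ 7 (mod 8); new modulus lcm = 369512.
    Write x = 17678 + 46189·t and substitute into x ≡ 7 (mod 8): 46189·t ≡ 7 − 17678 = -17671 (mod 8).
    Reduce coefficients mod 8: 5·t ≡ 1 (mod 8).
    The inverse of 5 mod 8 is 5 (since 5·5 = 25 = 3·8 + 1), so t ≡ 5·1 = 5 ≡ 5 (mod 8).
    Then x = 17678 + 46189·5 = 248623, valid modulo lcm(46189, 8) = 369512: x ≡ 248623 (mod 369512).
Verify against each original: 248623 mod 11 = 1, 248623 mod 17 = 15, 248623 mod 13 = 11, 248623 mod 19 = 8, 248623 mod 8 = 7.

x ≡ 248623 (mod 369512).


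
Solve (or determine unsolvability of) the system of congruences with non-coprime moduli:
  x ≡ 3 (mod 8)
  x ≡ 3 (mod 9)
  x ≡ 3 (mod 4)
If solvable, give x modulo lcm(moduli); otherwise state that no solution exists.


Moduli 8, 9, 4 are not pairwise coprime, so CRT works modulo lcm(m_i) when all pairwise compatibility conditions hold.
Pairwise compatibility: gcd(m_i, m_j) must divide a_i - a_j for every pair.
Merge one congruence at a time:
  Start: x ≡ 3 (mod 8).
  Combine with x ≡ 3 (mod 9): gcd(8, 9) = 1; 3 - 3 = 0, which IS divisible by 1, so compatible.
    Write x = 3 + 8·t and substitute into x ≡ 3 (mod 9): 8·t ≡ 3 − 3 = 0 (mod 9).
    The inverse of 8 mod 9 is 8 (since 8·8 = 64 = 7·9 + 1), so t ≡ 8·0 = 0 ≡ 0 (mod 9).
    Then x = 3 + 8·0 = 3, valid modulo lcm(8, 9) = 72: x ≡ 3 (mod 72).
  Combine with x ≡ 3 (mod 4): gcd(72, 4) = 4; 3 - 3 = 0, which IS divisible by 4, so compatible.
    Write x = 3 + 72·t and substitute into x ≡ 3 (mod 4): 72·t ≡ 3 − 3 = 0 (mod 4).
    Divide the congruence (and modulus) by g = 4: 18·t ≡ 0 (mod 1).
    Modulo 1 every t works; take t = 0.
    Then x = 3 + 72·0 = 3, valid modulo lcm(72, 4) = 72: x ≡ 3 (mod 72).
Verify: 3 mod 8 = 3, 3 mod 9 = 3, 3 mod 4 = 3.

x ≡ 3 (mod 72).


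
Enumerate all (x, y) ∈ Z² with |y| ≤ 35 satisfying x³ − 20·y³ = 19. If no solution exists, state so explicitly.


The equation is x³ - 20y³ = 19. For fixed y, x³ = 20·y³ + 19, so a solution requires the RHS to be a perfect cube.
Strategy: iterate y from -35 to 35, compute RHS = 20·y³ + 19, and check whether it is a (positive or negative) perfect cube.
Check small values of y:
  y = 0: RHS = 19 is not a perfect cube.
  y = 1: RHS = 39 is not a perfect cube.
  y = -1: RHS = -1 = (-1)³ ⇒ x = -1 works.
  y = 2: RHS = 179 is not a perfect cube.
  y = -2: RHS = -141 is not a perfect cube.
  y = 3: RHS = 559 is not a perfect cube.
  y = -3: RHS = -521 is not a perfect cube.
Continuing the search up to |y| = 35 finds no further solutions beyond those listed.
Collected solutions: (-1, -1).

Solutions (with |y| ≤ 35): (-1, -1).


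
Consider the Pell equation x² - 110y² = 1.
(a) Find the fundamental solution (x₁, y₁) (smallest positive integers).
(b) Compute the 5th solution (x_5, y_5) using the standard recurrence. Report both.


Step 1: Find the fundamental solution (x₁, y₁) of x² - 110y² = 1.
  Expand √110 as a continued fraction. a₀ = ⌊√110⌋ = 10; iterate m_{k+1} = d_k·a_k − m_k, d_{k+1} = (110 − m_{k+1}²)/d_k, a_{k+1} = ⌊(a₀ + m_{k+1})/d_{k+1}⌋ (starting m₀ = 0, d₀ = 1), with convergents p_k = a_k·p_{k-1} + p_{k-2}, q_k = a_k·q_{k-1} + q_{k-2} (p₋₁ = 1, q₋₁ = 0):
  k = 0: a₀ = 10; p₀/q₀ = 10/1; p₀² − 110·q₀² = 100 − 110 = -10.
  k = 1: m = 10, d = 10, a = ⌊(10 + 10)/10⌋ = 2; p/q = (2·10 + 1)/(2·1 + 0) = 21/2; p² − 110·q² = 441 − 440 = 1.
  The first convergent with p² − 110·q² = 1 gives the fundamental solution (x₁, y₁) = (21, 2).
Step 2: Apply the recurrence (x_{n+1}, y_{n+1}) = (x₁x_n + 110y₁y_n, x₁y_n + y₁x_n) repeatedly.
  From (x_1, y_1) = (21, 2): x_2 = 21·21 + 110·2·2 = 881; y_2 = 21·2 + 2·21 = 84.
  From (x_2, y_2) = (881, 84): x_3 = 21·881 + 110·2·84 = 36981; y_3 = 21·84 + 2·881 = 3526.
  From (x_3, y_3) = (36981, 3526): x_4 = 21·36981 + 110·2·3526 = 1552321; y_4 = 21·3526 + 2·36981 = 148008.
  From (x_4, y_4) = (1552321, 148008): x_5 = 21·1552321 + 110·2·148008 = 65160501; y_5 = 21·148008 + 2·1552321 = 6212810.
Step 3: Verify x_5² - 110·y_5² = 4245890890571001 - 4245890890571000 = 1 (should be 1). ✓

(x_1, y_1) = (21, 2); (x_5, y_5) = (65160501, 6212810).


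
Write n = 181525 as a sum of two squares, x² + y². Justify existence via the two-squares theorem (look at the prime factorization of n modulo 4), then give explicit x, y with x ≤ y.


Step 1: Factor n = 181525 = 5^2 · 53 · 137.
Step 2: Check the mod-4 condition on each prime factor: 5 ≡ 1 (mod 4), exponent 2; 53 ≡ 1 (mod 4), exponent 1; 137 ≡ 1 (mod 4), exponent 1.
All primes ≡ 3 (mod 4) appear to even exponent (or don't appear), so by the two-squares theorem n IS expressible as a sum of two squares.
Step 3: Build a representation. Group n = k² · m with k = 5 and m = 53 · 137 = 7261 (a product of primes ≡ 1 (mod 4)); a representation of m scales to one of n via (k·x)² + (k·y)² = k²(x² + y²). Each prime p ≡ 1 (mod 4) is itself a sum of two squares; find a² by testing p − a² for a perfect square:
  53: 53 − 1² = 52, 53 − 2² = 49 = 7² ⇒ 53 = 2² + 7².
  137: 137 − 1² = 136, 137 − 2² = 133, 137 − 3² = 128, 137 − 4² = 121 = 11² ⇒ 137 = 4² + 11².
  Combine using the Brahmagupta–Fibonacci identity (a² + b²)(c² + d²) = (ac − bd)² + (ad + bc)² = (ac + bd)² + (ad − bc)²:
  53 · 137 = 7261: from (2² + 7²)(4² + 11²), take (2·4 − 7·11, 2·11 + 7·4) = (8 − 77, 22 + 28) = (-69, 50); dropping signs (only squares matter) gives (69, 50); check 69² + 50² = 4761 + 2500 = 7261 ✓.
  Scale by k = 5: (5·69, 5·50) = (345, 250).
Step 4: Order so x ≤ y and verify: 250² + 345² = 62500 + 119025 = 181525 = n. ✓

n = 181525 = 250² + 345² (one valid representation with x ≤ y).


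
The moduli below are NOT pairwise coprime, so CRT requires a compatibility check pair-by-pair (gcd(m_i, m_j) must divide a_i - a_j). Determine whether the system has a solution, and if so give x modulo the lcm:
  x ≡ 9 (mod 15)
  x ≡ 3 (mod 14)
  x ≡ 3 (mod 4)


Moduli 15, 14, 4 are not pairwise coprime, so CRT works modulo lcm(m_i) when all pairwise compatibility conditions hold.
Pairwise compatibility: gcd(m_i, m_j) must divide a_i - a_j for every pair.
Merge one congruence at a time:
  Start: x ≡ 9 (mod 15).
  Combine with x ≡ 3 (mod 14): gcd(15, 14) = 1; 3 - 9 = -6, which IS divisible by 1, so compatible.
    Write x = 9 + 15·t and substitute into x ≡ 3 (mod 14): 15·t ≡ 3 − 9 = -6 (mod 14).
    Reduce coefficients mod 14: 1·t ≡ 8 (mod 14).
    So t ≡ 8 (mod 14).
    Then x = 9 + 15·8 = 129, valid modulo lcm(15, 14) = 210: x ≡ 129 (mod 210).
  Combine with x ≡ 3 (mod 4): gcd(210, 4) = 2; 3 - 129 = -126, which IS divisible by 2, so compatible.
    Write x = 129 + 210·t and substitute into x ≡ 3 (mod 4): 210·t ≡ 3 − 129 = -126 (mod 4).
    Divide the congruence (and modulus) by g = 2: 105·t ≡ -63 (mod 2).
    Reduce coefficients mod 2: 1·t ≡ 1 (mod 2).
    So t ≡ 1 (mod 2).
    Then x = 129 + 210·1 = 339, valid modulo lcm(210, 4) = 420: x ≡ 339 (mod 420).
Verify: 339 mod 15 = 9, 339 mod 14 = 3, 339 mod 4 = 3.

x ≡ 339 (mod 420).


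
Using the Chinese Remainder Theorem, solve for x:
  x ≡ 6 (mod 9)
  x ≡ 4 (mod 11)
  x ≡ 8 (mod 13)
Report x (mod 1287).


Moduli 9, 11, 13 are pairwise coprime; by CRT there is a unique solution modulo M = 9 · 11 · 13 = 1287.
Solve pairwise, accumulating the modulus:
  Start with x ≡ 6 (mod 9).
  Combine with x ≡ 4 (mod 11): since gcd(9, 11) = 1, we get a unique residue mod 99.
    Write x = 6 + 9·t and substitute into x ≡ 4 (mod 11): 9·t ≡ 4 − 6 = -2 (mod 11).
    Reduce coefficients mod 11: 9·t ≡ 9 (mod 11).
    The inverse of 9 mod 11 is 5 (since 9·5 = 45 = 4·11 + 1), so t ≡ 5·9 = 45 ≡ 1 (mod 11).
    Then x = 6 + 9·1 = 15, valid modulo lcm(9, 11) = 99: x ≡ 15 (mod 99).
  Combine with x ≡ 8 (mod 13): since gcd(99, 13) = 1, we get a unique residue mod 1287.
    Write x = 15 + 99·t and substitute into x ≡ 8 (mod 13): 99·t ≡ 8 − 15 = -7 (mod 13).
    Reduce coefficients mod 13: 8·t ≡ 6 (mod 13).
    The inverse of 8 mod 13 is 5 (since 8·5 = 40 = 3·13 + 1), so t ≡ 5·6 = 30 ≡ 4 (mod 13).
    Then x = 15 + 99·4 = 411, valid modulo lcm(99, 13) = 1287: x ≡ 411 (mod 1287).
Verify: 411 mod 9 = 6 ✓, 411 mod 11 = 4 ✓, 411 mod 13 = 8 ✓.

x ≡ 411 (mod 1287).


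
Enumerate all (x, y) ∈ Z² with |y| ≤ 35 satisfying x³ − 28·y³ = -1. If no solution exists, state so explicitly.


The equation is x³ - 28y³ = -1. For fixed y, x³ = 28·y³ − 1, so a solution requires the RHS to be a perfect cube.
Strategy: iterate y from -35 to 35, compute RHS = 28·y³ − 1, and check whether it is a (positive or negative) perfect cube.
Check small values of y:
  y = 0: RHS = -1 = (-1)³ ⇒ x = -1 works.
  y = 1: RHS = 27 = (3)³ ⇒ x = 3 works.
  y = -1: RHS = -29 is not a perfect cube.
  y = 2: RHS = 223 is not a perfect cube.
  y = -2: RHS = -225 is not a perfect cube.
  y = 3: RHS = 755 is not a perfect cube.
  y = -3: RHS = -757 is not a perfect cube.
Continuing the search up to |y| = 35 finds no further solutions beyond those listed.
Collected solutions: (-1, 0), (3, 1).

Solutions (with |y| ≤ 35): (-1, 0), (3, 1).


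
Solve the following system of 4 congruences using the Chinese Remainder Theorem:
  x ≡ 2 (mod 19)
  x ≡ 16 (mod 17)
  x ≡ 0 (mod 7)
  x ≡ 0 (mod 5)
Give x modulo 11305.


Product of moduli M = 19 · 17 · 7 · 5 = 11305.
Merge one congruence at a time:
  Start: x ≡ 2 (mod 19).
  Combine with x ≡ 16 (mod 17); new modulus lcm = 323.
    Write x = 2 + 19·t and substitute into x ≡ 16 (mod 17): 19·t ≡ 16 − 2 = 14 (mod 17).
    Reduce coefficients mod 17: 2·t ≡ 14 (mod 17).
    The inverse of 2 mod 17 is 9 (since 2·9 = 18 = 1·17 + 1), so t ≡ 9·14 = 126 ≡ 7 (mod 17).
    Then x = 2 + 19·7 = 135, valid modulo lcm(19, 17) = 323: x ≡ 135 (mod 323).
  Combine with x ≡ 0 (mod 7); new modulus lcm = 2261.
    Write x = 135 + 323·t and substitute into x ≡ 0 (mod 7): 323·t ≡ 0 − 135 = -135 (mod 7).
    Reduce coefficients mod 7: 1·t ≡ 5 (mod 7).
    So t ≡ 5 (mod 7).
    Then x = 135 + 323·5 = 1750, valid modulo lcm(323, 7) = 2261: x ≡ 1750 (mod 2261).
  Combine with x ≡ 0 (mod 5); new modulus lcm = 11305.
    Write x = 1750 + 2261·t and substitute into x ≡ 0 (mod 5): 2261·t ≡ 0 − 1750 = -1750 (mod 5).
    Reduce coefficients mod 5: 1·t ≡ 0 (mod 5).
    So t ≡ 0 (mod 5).
    Then x = 1750 + 2261·0 = 1750, valid modulo lcm(2261, 5) = 11305: x ≡ 1750 (mod 11305).
Verify against each original: 1750 mod 19 = 2, 1750 mod 17 = 16, 1750 mod 7 = 0, 1750 mod 5 = 0.

x ≡ 1750 (mod 11305).


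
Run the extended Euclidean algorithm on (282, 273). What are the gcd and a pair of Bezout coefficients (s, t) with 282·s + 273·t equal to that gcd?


Euclidean algorithm on (282, 273) — divide until remainder is 0:
  282 = 1 · 273 + 9
  273 = 30 · 9 + 3
  9 = 3 · 3 + 0
gcd(282, 273) = 3.
Track Bezout coefficients alongside the remainders: start with r₀ = 282 = a·1 + b·0 (s = 1, t = 0) and r₁ = 273 = a·0 + b·1 (s = 0, t = 1); each new remainder r_{k+1} = r_{k-1} − q_k·r_k inherits s_{k+1} = s_{k-1} − q_k·s_k, t_{k+1} = t_{k-1} − q_k·t_k, so r_k = a·s_k + b·t_k at every step:
  q = 1: r = 9, s = 1 − 1·0 = 1, t = 0 − 1·1 = -1  (check: 282·1 + 273·(-1) = 9)
  q = 30: r = 3, s = 0 − 30·1 = -30, t = 1 − 30·(-1) = 31  (check: 282·(-30) + 273·31 = 3)
The row with r = 3 (the gcd) gives the Bezout coefficients s = -30, t = 31.
Result: 282 · (-30) + 273 · (31) = 3.

gcd(282, 273) = 3; s = -30, t = 31 (check: 282·(-30) + 273·31 = 3).


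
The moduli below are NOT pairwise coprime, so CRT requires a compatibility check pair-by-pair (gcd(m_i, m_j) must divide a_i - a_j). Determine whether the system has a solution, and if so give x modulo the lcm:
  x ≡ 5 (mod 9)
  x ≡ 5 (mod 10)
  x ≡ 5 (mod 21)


Moduli 9, 10, 21 are not pairwise coprime, so CRT works modulo lcm(m_i) when all pairwise compatibility conditions hold.
Pairwise compatibility: gcd(m_i, m_j) must divide a_i - a_j for every pair.
Merge one congruence at a time:
  Start: x ≡ 5 (mod 9).
  Combine with x ≡ 5 (mod 10): gcd(9, 10) = 1; 5 - 5 = 0, which IS divisible by 1, so compatible.
    Write x = 5 + 9·t and substitute into x ≡ 5 (mod 10): 9·t ≡ 5 − 5 = 0 (mod 10).
    The inverse of 9 mod 10 is 9 (since 9·9 = 81 = 8·10 + 1), so t ≡ 9·0 = 0 ≡ 0 (mod 10).
    Then x = 5 + 9·0 = 5, valid modulo lcm(9, 10) = 90: x ≡ 5 (mod 90).
  Combine with x ≡ 5 (mod 21): gcd(90, 21) = 3; 5 - 5 = 0, which IS divisible by 3, so compatible.
    Write x = 5 + 90·t and substitute into x ≡ 5 (mod 21): 90·t ≡ 5 − 5 = 0 (mod 21).
    Divide the congruence (and modulus) by g = 3: 30·t ≡ 0 (mod 7).
    Reduce coefficients mod 7: 2·t ≡ 0 (mod 7).
    The inverse of 2 mod 7 is 4 (since 2·4 = 8 = 1·7 + 1), so t ≡ 4·0 = 0 ≡ 0 (mod 7).
    Then x = 5 + 90·0 = 5, valid modulo lcm(90, 21) = 630: x ≡ 5 (mod 630).
Verify: 5 mod 9 = 5, 5 mod 10 = 5, 5 mod 21 = 5.

x ≡ 5 (mod 630).


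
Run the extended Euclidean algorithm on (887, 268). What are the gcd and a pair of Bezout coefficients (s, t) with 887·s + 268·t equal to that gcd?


Euclidean algorithm on (887, 268) — divide until remainder is 0:
  887 = 3 · 268 + 83
  268 = 3 · 83 + 19
  83 = 4 · 19 + 7
  19 = 2 · 7 + 5
  7 = 1 · 5 + 2
  5 = 2 · 2 + 1
  2 = 2 · 1 + 0
gcd(887, 268) = 1.
Track Bezout coefficients alongside the remainders: start with r₀ = 887 = a·1 + b·0 (s = 1, t = 0) and r₁ = 268 = a·0 + b·1 (s = 0, t = 1); each new remainder r_{k+1} = r_{k-1} − q_k·r_k inherits s_{k+1} = s_{k-1} − q_k·s_k, t_{k+1} = t_{k-1} − q_k·t_k, so r_k = a·s_k + b·t_k at every step:
  q = 3: r = 83, s = 1 − 3·0 = 1, t = 0 − 3·1 = -3  (check: 887·1 + 268·(-3) = 83)
  q = 3: r = 19, s = 0 − 3·1 = -3, t = 1 − 3·(-3) = 10  (check: 887·(-3) + 268·10 = 19)
  q = 4: r = 7, s = 1 − 4·(-3) = 13, t = -3 − 4·10 = -43  (check: 887·13 + 268·(-43) = 7)
  q = 2: r = 5, s = -3 − 2·13 = -29, t = 10 − 2·(-43) = 96  (check: 887·(-29) + 268·96 = 5)
  q = 1: r = 2, s = 13 − 1·(-29) = 42, t = -43 − 1·96 = -139  (check: 887·42 + 268·(-139) = 2)
  q = 2: r = 1, s = -29 − 2·42 = -113, t = 96 − 2·(-139) = 374  (check: 887·(-113) + 268·374 = 1)
The row with r = 1 (the gcd) gives the Bezout coefficients s = -113, t = 374.
Result: 887 · (-113) + 268 · (374) = 1.

gcd(887, 268) = 1; s = -113, t = 374 (check: 887·(-113) + 268·374 = 1).


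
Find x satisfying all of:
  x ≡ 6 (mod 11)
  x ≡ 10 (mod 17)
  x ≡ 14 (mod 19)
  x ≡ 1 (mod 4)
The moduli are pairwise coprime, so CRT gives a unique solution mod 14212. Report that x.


Product of moduli M = 11 · 17 · 19 · 4 = 14212.
Merge one congruence at a time:
  Start: x ≡ 6 (mod 11).
  Combine with x ≡ 10 (mod 17); new modulus lcm = 187.
    Write x = 6 + 11·t and substitute into x ≡ 10 (mod 17): 11·t ≡ 10 − 6 = 4 (mod 17).
    The inverse of 11 mod 17 is 14 (since 11·14 = 154 = 9·17 + 1), so t ≡ 14·4 = 56 ≡ 5 (mod 17).
    Then x = 6 + 11·5 = 61, valid modulo lcm(11, 17) = 187: x ≡ 61 (mod 187).
  Combine with x ≡ 14 (mod 19); new modulus lcm = 3553.
    Write x = 61 + 187·t and substitute into x ≡ 14 (mod 19): 187·t ≡ 14 − 61 = -47 (mod 19).
    Reduce coefficients mod 19: 16·t ≡ 10 (mod 19).
    The inverse of 16 mod 19 is 6 (since 16·6 = 96 = 5·19 + 1), so t ≡ 6·10 = 60 ≡ 3 (mod 19).
    Then x = 61 + 187·3 = 622, valid modulo lcm(187, 19) = 3553: x ≡ 622 (mod 3553).
  Combine with x ≡ 1 (mod 4); new modulus lcm = 14212.
    Write x = 622 + 3553·t and substitute into x ≡ 1 (mod 4): 3553·t ≡ 1 − 622 = -621 (mod 4).
    Reduce coefficients mod 4: 1·t ≡ 3 (mod 4).
    So t ≡ 3 (mod 4).
    Then x = 622 + 3553·3 = 11281, valid modulo lcm(3553, 4) = 14212: x ≡ 11281 (mod 14212).
Verify against each original: 11281 mod 11 = 6, 11281 mod 17 = 10, 11281 mod 19 = 14, 11281 mod 4 = 1.

x ≡ 11281 (mod 14212).


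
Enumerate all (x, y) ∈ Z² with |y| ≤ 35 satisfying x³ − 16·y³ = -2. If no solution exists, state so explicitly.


The equation is x³ - 16y³ = -2. For fixed y, x³ = 16·y³ − 2, so a solution requires the RHS to be a perfect cube.
Strategy: iterate y from -35 to 35, compute RHS = 16·y³ − 2, and check whether it is a (positive or negative) perfect cube.
Check small values of y:
  y = 0: RHS = -2 is not a perfect cube.
  y = 1: RHS = 14 is not a perfect cube.
  y = -1: RHS = -18 is not a perfect cube.
  y = 2: RHS = 126 is not a perfect cube.
  y = -2: RHS = -130 is not a perfect cube.
  y = 3: RHS = 430 is not a perfect cube.
  y = -3: RHS = -434 is not a perfect cube.
Continuing the search up to |y| = 35 finds no solutions either.
No (x, y) in the scanned range satisfies the equation.

No integer solutions with |y| ≤ 35.


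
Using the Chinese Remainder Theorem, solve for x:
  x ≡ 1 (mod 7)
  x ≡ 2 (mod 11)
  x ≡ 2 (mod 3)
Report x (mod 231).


Moduli 7, 11, 3 are pairwise coprime; by CRT there is a unique solution modulo M = 7 · 11 · 3 = 231.
Solve pairwise, accumulating the modulus:
  Start with x ≡ 1 (mod 7).
  Combine with x ≡ 2 (mod 11): since gcd(7, 11) = 1, we get a unique residue mod 77.
    Write x = 1 + 7·t and substitute into x ≡ 2 (mod 11): 7·t ≡ 2 − 1 = 1 (mod 11).
    The inverse of 7 mod 11 is 8 (since 7·8 = 56 = 5·11 + 1), so t ≡ 8·1 = 8 ≡ 8 (mod 11).
    Then x = 1 + 7·8 = 57, valid modulo lcm(7, 11) = 77: x ≡ 57 (mod 77).
  Combine with x ≡ 2 (mod 3): since gcd(77, 3) = 1, we get a unique residue mod 231.
    Write x = 57 + 77·t and substitute into x ≡ 2 (mod 3): 77·t ≡ 2 − 57 = -55 (mod 3).
    Reduce coefficients mod 3: 2·t ≡ 2 (mod 3).
    The inverse of 2 mod 3 is 2 (since 2·2 = 4 = 1·3 + 1), so t ≡ 2·2 = 4 ≡ 1 (mod 3).
    Then x = 57 + 77·1 = 134, valid modulo lcm(77, 3) = 231: x ≡ 134 (mod 231).
Verify: 134 mod 7 = 1 ✓, 134 mod 11 = 2 ✓, 134 mod 3 = 2 ✓.

x ≡ 134 (mod 231).


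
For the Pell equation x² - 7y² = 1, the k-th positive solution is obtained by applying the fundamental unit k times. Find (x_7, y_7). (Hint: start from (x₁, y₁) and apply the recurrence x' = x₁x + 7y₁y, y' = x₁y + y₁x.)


Step 1: Find the fundamental solution (x₁, y₁) of x² - 7y² = 1.
  Expand √7 as a continued fraction. a₀ = ⌊√7⌋ = 2; iterate m_{k+1} = d_k·a_k − m_k, d_{k+1} = (7 − m_{k+1}²)/d_k, a_{k+1} = ⌊(a₀ + m_{k+1})/d_{k+1}⌋ (starting m₀ = 0, d₀ = 1), with convergents p_k = a_k·p_{k-1} + p_{k-2}, q_k = a_k·q_{k-1} + q_{k-2} (p₋₁ = 1, q₋₁ = 0):
  k = 0: a₀ = 2; p₀/q₀ = 2/1; p₀² − 7·q₀² = 4 − 7 = -3.
  k = 1: m = 2, d = 3, a = ⌊(2 + 2)/3⌋ = 1; p/q = (1·2 + 1)/(1·1 + 0) = 3/1; p² − 7·q² = 9 − 7 = 2.
  k = 2: m = 1, d = 2, a = ⌊(2 + 1)/2⌋ = 1; p/q = (1·3 + 2)/(1·1 + 1) = 5/2; p² − 7·q² = 25 − 28 = -3.
  k = 3: m = 1, d = 3, a = ⌊(2 + 1)/3⌋ = 1; p/q = (1·5 + 3)/(1·2 + 1) = 8/3; p² − 7·q² = 64 − 63 = 1.
  The first convergent with p² − 7·q² = 1 gives the fundamental solution (x₁, y₁) = (8, 3).
Step 2: Apply the recurrence (x_{n+1}, y_{n+1}) = (x₁x_n + 7y₁y_n, x₁y_n + y₁x_n) repeatedly.
  From (x_1, y_1) = (8, 3): x_2 = 8·8 + 7·3·3 = 127; y_2 = 8·3 + 3·8 = 48.
  From (x_2, y_2) = (127, 48): x_3 = 8·127 + 7·3·48 = 2024; y_3 = 8·48 + 3·127 = 765.
  From (x_3, y_3) = (2024, 765): x_4 = 8·2024 + 7·3·765 = 32257; y_4 = 8·765 + 3·2024 = 12192.
  From (x_4, y_4) = (32257, 12192): x_5 = 8·32257 + 7·3·12192 = 514088; y_5 = 8·12192 + 3·32257 = 194307.
  From (x_5, y_5) = (514088, 194307): x_6 = 8·514088 + 7·3·194307 = 8193151; y_6 = 8·194307 + 3·514088 = 3096720.
  From (x_6, y_6) = (8193151, 3096720): x_7 = 8·8193151 + 7·3·3096720 = 130576328; y_7 = 8·3096720 + 3·8193151 = 49353213.
Step 3: Verify x_7² - 7·y_7² = 17050177433963584 - 17050177433963583 = 1 (should be 1). ✓

(x_1, y_1) = (8, 3); (x_7, y_7) = (130576328, 49353213).


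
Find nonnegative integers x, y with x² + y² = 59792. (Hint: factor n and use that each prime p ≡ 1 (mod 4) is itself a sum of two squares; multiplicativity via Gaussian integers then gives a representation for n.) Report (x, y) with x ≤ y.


Step 1: Factor n = 59792 = 2^4 · 37 · 101.
Step 2: Check the mod-4 condition on each prime factor: 2 = 2 (special); 37 ≡ 1 (mod 4), exponent 1; 101 ≡ 1 (mod 4), exponent 1.
All primes ≡ 3 (mod 4) appear to even exponent (or don't appear), so by the two-squares theorem n IS expressible as a sum of two squares.
Step 3: Build a representation. Group n = k² · m with k = 4 and m = 37 · 101 = 3737 (a product of primes ≡ 1 (mod 4)); a representation of m scales to one of n via (k·x)² + (k·y)² = k²(x² + y²). Each prime p ≡ 1 (mod 4) is itself a sum of two squares; find a² by testing p − a² for a perfect square:
  37: 37 − 1² = 36 = 6² ⇒ 37 = 1² + 6².
  101: 101 − 1² = 100 = 10² ⇒ 101 = 1² + 10².
  Combine using the Brahmagupta–Fibonacci identity (a² + b²)(c² + d²) = (ac − bd)² + (ad + bc)² = (ac + bd)² + (ad − bc)²:
  37 · 101 = 3737: from (1² + 6²)(1² + 10²), take (1·1 − 6·10, 1·10 + 6·1) = (1 − 60, 10 + 6) = (-59, 16); dropping signs (only squares matter) gives (59, 16); check 59² + 16² = 3481 + 256 = 3737 ✓.
  Scale by k = 4: (4·59, 4·16) = (236, 64).
Step 4: Order so x ≤ y and verify: 64² + 236² = 4096 + 55696 = 59792 = n. ✓

n = 59792 = 64² + 236² (one valid representation with x ≤ y).


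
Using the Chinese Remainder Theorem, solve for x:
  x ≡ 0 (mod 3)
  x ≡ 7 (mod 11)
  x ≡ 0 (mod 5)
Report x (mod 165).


Moduli 3, 11, 5 are pairwise coprime; by CRT there is a unique solution modulo M = 3 · 11 · 5 = 165.
Solve pairwise, accumulating the modulus:
  Start with x ≡ 0 (mod 3).
  Combine with x ≡ 7 (mod 11): since gcd(3, 11) = 1, we get a unique residue mod 33.
    Write x = 0 + 3·t and substitute into x ≡ 7 (mod 11): 3·t ≡ 7 − 0 = 7 (mod 11).
    The inverse of 3 mod 11 is 4 (since 3·4 = 12 = 1·11 + 1), so t ≡ 4·7 = 28 ≡ 6 (mod 11).
    Then x = 0 + 3·6 = 18, valid modulo lcm(3, 11) = 33: x ≡ 18 (mod 33).
  Combine with x ≡ 0 (mod 5): since gcd(33, 5) = 1, we get a unique residue mod 165.
    Write x = 18 + 33·t and substitute into x ≡ 0 (mod 5): 33·t ≡ 0 − 18 = -18 (mod 5).
    Reduce coefficients mod 5: 3·t ≡ 2 (mod 5).
    The inverse of 3 mod 5 is 2 (since 3·2 = 6 = 1·5 + 1), so t ≡ 2·2 = 4 ≡ 4 (mod 5).
    Then x = 18 + 33·4 = 150, valid modulo lcm(33, 5) = 165: x ≡ 150 (mod 165).
Verify: 150 mod 3 = 0 ✓, 150 mod 11 = 7 ✓, 150 mod 5 = 0 ✓.

x ≡ 150 (mod 165).


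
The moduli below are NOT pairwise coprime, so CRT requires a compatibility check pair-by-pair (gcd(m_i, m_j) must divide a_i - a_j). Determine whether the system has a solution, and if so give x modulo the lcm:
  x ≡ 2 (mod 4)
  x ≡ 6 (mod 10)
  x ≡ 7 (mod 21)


Moduli 4, 10, 21 are not pairwise coprime, so CRT works modulo lcm(m_i) when all pairwise compatibility conditions hold.
Pairwise compatibility: gcd(m_i, m_j) must divide a_i - a_j for every pair.
Merge one congruence at a time:
  Start: x ≡ 2 (mod 4).
  Combine with x ≡ 6 (mod 10): gcd(4, 10) = 2; 6 - 2 = 4, which IS divisible by 2, so compatible.
    Write x = 2 + 4·t and substitute into x ≡ 6 (mod 10): 4·t ≡ 6 − 2 = 4 (mod 10).
    Divide the congruence (and modulus) by g = 2: 2·t ≡ 2 (mod 5).
    The inverse of 2 mod 5 is 3 (since 2·3 = 6 = 1·5 + 1), so t ≡ 3·2 = 6 ≡ 1 (mod 5).
    Then x = 2 + 4·1 = 6, valid modulo lcm(4, 10) = 20: x ≡ 6 (mod 20).
  Combine with x ≡ 7 (mod 21): gcd(20, 21) = 1; 7 - 6 = 1, which IS divisible by 1, so compatible.
    Write x = 6 + 20·t and substitute into x ≡ 7 (mod 21): 20·t ≡ 7 − 6 = 1 (mod 21).
    The inverse of 20 mod 21 is 20 (since 20·20 = 400 = 19·21 + 1), so t ≡ 20·1 = 20 ≡ 20 (mod 21).
    Then x = 6 + 20·20 = 406, valid modulo lcm(20, 21) = 420: x ≡ 406 (mod 420).
Verify: 406 mod 4 = 2, 406 mod 10 = 6, 406 mod 21 = 7.

x ≡ 406 (mod 420).


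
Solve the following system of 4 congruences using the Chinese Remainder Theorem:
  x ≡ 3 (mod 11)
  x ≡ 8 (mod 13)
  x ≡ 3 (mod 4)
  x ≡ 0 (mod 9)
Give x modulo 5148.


Product of moduli M = 11 · 13 · 4 · 9 = 5148.
Merge one congruence at a time:
  Start: x ≡ 3 (mod 11).
  Combine with x ≡ 8 (mod 13); new modulus lcm = 143.
    Write x = 3 + 11·t and substitute into x ≡ 8 (mod 13): 11·t ≡ 8 − 3 = 5 (mod 13).
    The inverse of 11 mod 13 is 6 (since 11·6 = 66 = 5·13 + 1), so t ≡ 6·5 = 30 ≡ 4 (mod 13).
    Then x = 3 + 11·4 = 47, valid modulo lcm(11, 13) = 143: x ≡ 47 (mod 143).
  Combine with x ≡ 3 (mod 4); new modulus lcm = 572.
    Write x = 47 + 143·t and substitute into x ≡ 3 (mod 4): 143·t ≡ 3 − 47 = -44 (mod 4).
    Reduce coefficients mod 4: 3·t ≡ 0 (mod 4).
    The inverse of 3 mod 4 is 3 (since 3·3 = 9 = 2·4 + 1), so t ≡ 3·0 = 0 ≡ 0 (mod 4).
    Then x = 47 + 143·0 = 47, valid modulo lcm(143, 4) = 572: x ≡ 47 (mod 572).
  Combine with x ≡ 0 (mod 9); new modulus lcm = 5148.
    Write x = 47 + 572·t and substitute into x ≡ 0 (mod 9): 572·t ≡ 0 − 47 = -47 (mod 9).
    Reduce coefficients mod 9: 5·t ≡ 7 (mod 9).
    The inverse of 5 mod 9 is 2 (since 5·2 = 10 = 1·9 + 1), so t ≡ 2·7 = 14 ≡ 5 (mod 9).
    Then x = 47 + 572·5 = 2907, valid modulo lcm(572, 9) = 5148: x ≡ 2907 (mod 5148).
Verify against each original: 2907 mod 11 = 3, 2907 mod 13 = 8, 2907 mod 4 = 3, 2907 mod 9 = 0.

x ≡ 2907 (mod 5148).


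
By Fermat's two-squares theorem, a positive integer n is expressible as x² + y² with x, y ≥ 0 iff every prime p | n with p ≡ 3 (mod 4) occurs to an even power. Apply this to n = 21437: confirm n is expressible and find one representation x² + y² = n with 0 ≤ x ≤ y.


Step 1: Factor n = 21437 = 13 · 17 · 97.
Step 2: Check the mod-4 condition on each prime factor: 13 ≡ 1 (mod 4), exponent 1; 17 ≡ 1 (mod 4), exponent 1; 97 ≡ 1 (mod 4), exponent 1.
All primes ≡ 3 (mod 4) appear to even exponent (or don't appear), so by the two-squares theorem n IS expressible as a sum of two squares.
Step 3: Build a representation. Here n = 13 · 17 · 97 is a product of primes ≡ 1 (mod 4). Each prime p ≡ 1 (mod 4) is itself a sum of two squares; find a² by testing p − a² for a perfect square:
  13: 13 − 1² = 12, 13 − 2² = 9 = 3² ⇒ 13 = 2² + 3².
  17: 17 − 1² = 16 = 4² ⇒ 17 = 1² + 4².
  97: 97 − 1² = 96, 97 − 2² = 93, 97 − 3² = 88, 97 − 4² = 81 = 9² ⇒ 97 = 4² + 9².
  Combine using the Brahmagupta–Fibonacci identity (a² + b²)(c² + d²) = (ac − bd)² + (ad + bc)² = (ac + bd)² + (ad − bc)²:
  13 · 17 = 221: from (2² + 3²)(1² + 4²), take (2·1 − 3·4, 2·4 + 3·1) = (2 − 12, 8 + 3) = (-10, 11); dropping signs (only squares matter) gives (10, 11); check 10² + 11² = 100 + 121 = 221 ✓.
  221 · 97 = 21437: from (10² + 11²)(4² + 9²), take (10·4 − 11·9, 10·9 + 11·4) = (40 − 99, 90 + 44) = (-59, 134); dropping signs (only squares matter) gives (59, 134); check 59² + 134² = 3481 + 17956 = 21437 ✓.
Step 4: Order so x ≤ y and verify: 59² + 134² = 3481 + 17956 = 21437 = n. ✓

n = 21437 = 59² + 134² (one valid representation with x ≤ y).


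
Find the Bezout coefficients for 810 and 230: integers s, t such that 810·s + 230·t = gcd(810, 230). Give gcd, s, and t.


Euclidean algorithm on (810, 230) — divide until remainder is 0:
  810 = 3 · 230 + 120
  230 = 1 · 120 + 110
  120 = 1 · 110 + 10
  110 = 11 · 10 + 0
gcd(810, 230) = 10.
Track Bezout coefficients alongside the remainders: start with r₀ = 810 = a·1 + b·0 (s = 1, t = 0) and r₁ = 230 = a·0 + b·1 (s = 0, t = 1); each new remainder r_{k+1} = r_{k-1} − q_k·r_k inherits s_{k+1} = s_{k-1} − q_k·s_k, t_{k+1} = t_{k-1} − q_k·t_k, so r_k = a·s_k + b·t_k at every step:
  q = 3: r = 120, s = 1 − 3·0 = 1, t = 0 − 3·1 = -3  (check: 810·1 + 230·(-3) = 120)
  q = 1: r = 110, s = 0 − 1·1 = -1, t = 1 − 1·(-3) = 4  (check: 810·(-1) + 230·4 = 110)
  q = 1: r = 10, s = 1 − 1·(-1) = 2, t = -3 − 1·4 = -7  (check: 810·2 + 230·(-7) = 10)
The row with r = 10 (the gcd) gives the Bezout coefficients s = 2, t = -7.
Result: 810 · (2) + 230 · (-7) = 10.

gcd(810, 230) = 10; s = 2, t = -7 (check: 810·2 + 230·(-7) = 10).


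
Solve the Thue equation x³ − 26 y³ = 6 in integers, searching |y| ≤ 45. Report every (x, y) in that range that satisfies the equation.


The equation is x³ - 26y³ = 6. For fixed y, x³ = 26·y³ + 6, so a solution requires the RHS to be a perfect cube.
Strategy: iterate y from -45 to 45, compute RHS = 26·y³ + 6, and check whether it is a (positive or negative) perfect cube.
Check small values of y:
  y = 0: RHS = 6 is not a perfect cube.
  y = 1: RHS = 32 is not a perfect cube.
  y = -1: RHS = -20 is not a perfect cube.
  y = 2: RHS = 214 is not a perfect cube.
  y = -2: RHS = -202 is not a perfect cube.
  y = 3: RHS = 708 is not a perfect cube.
  y = -3: RHS = -696 is not a perfect cube.
Continuing the search up to |y| = 45 finds no solutions either.
No (x, y) in the scanned range satisfies the equation.

No integer solutions with |y| ≤ 45.


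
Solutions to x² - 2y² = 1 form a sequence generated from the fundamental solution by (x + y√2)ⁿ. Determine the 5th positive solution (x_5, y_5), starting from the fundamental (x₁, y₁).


Step 1: Find the fundamental solution (x₁, y₁) of x² - 2y² = 1.
  Expand √2 as a continued fraction. a₀ = ⌊√2⌋ = 1; iterate m_{k+1} = d_k·a_k − m_k, d_{k+1} = (2 − m_{k+1}²)/d_k, a_{k+1} = ⌊(a₀ + m_{k+1})/d_{k+1}⌋ (starting m₀ = 0, d₀ = 1), with convergents p_k = a_k·p_{k-1} + p_{k-2}, q_k = a_k·q_{k-1} + q_{k-2} (p₋₁ = 1, q₋₁ = 0):
  k = 0: a₀ = 1; p₀/q₀ = 1/1; p₀² − 2·q₀² = 1 − 2 = -1.
  k = 1: m = 1, d = 1, a = ⌊(1 + 1)/1⌋ = 2; p/q = (2·1 + 1)/(2·1 + 0) = 3/2; p² − 2·q² = 9 − 8 = 1.
  The first convergent with p² − 2·q² = 1 gives the fundamental solution (x₁, y₁) = (3, 2).
Step 2: Apply the recurrence (x_{n+1}, y_{n+1}) = (x₁x_n + 2y₁y_n, x₁y_n + y₁x_n) repeatedly.
  From (x_1, y_1) = (3, 2): x_2 = 3·3 + 2·2·2 = 17; y_2 = 3·2 + 2·3 = 12.
  From (x_2, y_2) = (17, 12): x_3 = 3·17 + 2·2·12 = 99; y_3 = 3·12 + 2·17 = 70.
  From (x_3, y_3) = (99, 70): x_4 = 3·99 + 2·2·70 = 577; y_4 = 3·70 + 2·99 = 408.
  From (x_4, y_4) = (577, 408): x_5 = 3·577 + 2·2·408 = 3363; y_5 = 3·408 + 2·577 = 2378.
Step 3: Verify x_5² - 2·y_5² = 11309769 - 11309768 = 1 (should be 1). ✓

(x_1, y_1) = (3, 2); (x_5, y_5) = (3363, 2378).


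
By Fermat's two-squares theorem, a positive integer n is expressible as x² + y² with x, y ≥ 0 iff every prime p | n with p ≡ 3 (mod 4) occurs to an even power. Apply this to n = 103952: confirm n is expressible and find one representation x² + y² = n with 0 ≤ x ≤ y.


Step 1: Factor n = 103952 = 2^4 · 73 · 89.
Step 2: Check the mod-4 condition on each prime factor: 2 = 2 (special); 73 ≡ 1 (mod 4), exponent 1; 89 ≡ 1 (mod 4), exponent 1.
All primes ≡ 3 (mod 4) appear to even exponent (or don't appear), so by the two-squares theorem n IS expressible as a sum of two squares.
Step 3: Build a representation. Group n = k² · m with k = 4 and m = 73 · 89 = 6497 (a product of primes ≡ 1 (mod 4)); a representation of m scales to one of n via (k·x)² + (k·y)² = k²(x² + y²). Each prime p ≡ 1 (mod 4) is itself a sum of two squares; find a² by testing p − a² for a perfect square:
  73: 73 − 1² = 72, 73 − 2² = 69, 73 − 3² = 64 = 8² ⇒ 73 = 3² + 8².
  89: 89 − 1² = 88, 89 − 2² = 85, 89 − 3² = 80, 89 − 4² = 73, 89 − 5² = 64 = 8² ⇒ 89 = 5² + 8².
  Combine using the Brahmagupta–Fibonacci identity (a² + b²)(c² + d²) = (ac − bd)² + (ad + bc)² = (ac + bd)² + (ad − bc)²:
  73 · 89 = 6497: from (3² + 8²)(5² + 8²), take (3·5 − 8·8, 3·8 + 8·5) = (15 − 64, 24 + 40) = (-49, 64); dropping signs (only squares matter) gives (49, 64); check 49² + 64² = 2401 + 4096 = 6497 ✓.
  Scale by k = 4: (4·49, 4·64) = (196, 256).
Step 4: Order so x ≤ y and verify: 196² + 256² = 38416 + 65536 = 103952 = n. ✓

n = 103952 = 196² + 256² (one valid representation with x ≤ y).


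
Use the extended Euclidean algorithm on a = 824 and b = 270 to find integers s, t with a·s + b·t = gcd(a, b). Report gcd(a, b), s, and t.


Euclidean algorithm on (824, 270) — divide until remainder is 0:
  824 = 3 · 270 + 14
  270 = 19 · 14 + 4
  14 = 3 · 4 + 2
  4 = 2 · 2 + 0
gcd(824, 270) = 2.
Track Bezout coefficients alongside the remainders: start with r₀ = 824 = a·1 + b·0 (s = 1, t = 0) and r₁ = 270 = a·0 + b·1 (s = 0, t = 1); each new remainder r_{k+1} = r_{k-1} − q_k·r_k inherits s_{k+1} = s_{k-1} − q_k·s_k, t_{k+1} = t_{k-1} − q_k·t_k, so r_k = a·s_k + b·t_k at every step:
  q = 3: r = 14, s = 1 − 3·0 = 1, t = 0 − 3·1 = -3  (check: 824·1 + 270·(-3) = 14)
  q = 19: r = 4, s = 0 − 19·1 = -19, t = 1 − 19·(-3) = 58  (check: 824·(-19) + 270·58 = 4)
  q = 3: r = 2, s = 1 − 3·(-19) = 58, t = -3 − 3·58 = -177  (check: 824·58 + 270·(-177) = 2)
The row with r = 2 (the gcd) gives the Bezout coefficients s = 58, t = -177.
Result: 824 · (58) + 270 · (-177) = 2.

gcd(824, 270) = 2; s = 58, t = -177 (check: 824·58 + 270·(-177) = 2).


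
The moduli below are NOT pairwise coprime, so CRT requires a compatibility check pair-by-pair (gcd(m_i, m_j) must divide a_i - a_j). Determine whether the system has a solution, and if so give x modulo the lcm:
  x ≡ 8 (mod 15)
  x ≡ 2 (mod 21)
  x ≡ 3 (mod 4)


Moduli 15, 21, 4 are not pairwise coprime, so CRT works modulo lcm(m_i) when all pairwise compatibility conditions hold.
Pairwise compatibility: gcd(m_i, m_j) must divide a_i - a_j for every pair.
Merge one congruence at a time:
  Start: x ≡ 8 (mod 15).
  Combine with x ≡ 2 (mod 21): gcd(15, 21) = 3; 2 - 8 = -6, which IS divisible by 3, so compatible.
    Write x = 8 + 15·t and substitute into x ≡ 2 (mod 21): 15·t ≡ 2 − 8 = -6 (mod 21).
    Divide the congruence (and modulus) by g = 3: 5·t ≡ -2 (mod 7).
    Reduce coefficients mod 7: 5·t ≡ 5 (mod 7).
    The inverse of 5 mod 7 is 3 (since 5·3 = 15 = 2·7 + 1), so t ≡ 3·5 = 15 ≡ 1 (mod 7).
    Then x = 8 + 15·1 = 23, valid modulo lcm(15, 21) = 105: x ≡ 23 (mod 105).
  Combine with x ≡ 3 (mod 4): gcd(105, 4) = 1; 3 - 23 = -20, which IS divisible by 1, so compatible.
    Write x = 23 + 105·t and substitute into x ≡ 3 (mod 4): 105·t ≡ 3 − 23 = -20 (mod 4).
    Reduce coefficients mod 4: 1·t ≡ 0 (mod 4).
    So t ≡ 0 (mod 4).
    Then x = 23 + 105·0 = 23, valid modulo lcm(105, 4) = 420: x ≡ 23 (mod 420).
Verify: 23 mod 15 = 8, 23 mod 21 = 2, 23 mod 4 = 3.

x ≡ 23 (mod 420).


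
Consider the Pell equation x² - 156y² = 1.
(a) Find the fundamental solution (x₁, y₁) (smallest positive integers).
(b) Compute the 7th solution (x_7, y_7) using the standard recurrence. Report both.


Step 1: Find the fundamental solution (x₁, y₁) of x² - 156y² = 1.
  Expand √156 as a continued fraction. a₀ = ⌊√156⌋ = 12; iterate m_{k+1} = d_k·a_k − m_k, d_{k+1} = (156 − m_{k+1}²)/d_k, a_{k+1} = ⌊(a₀ + m_{k+1})/d_{k+1}⌋ (starting m₀ = 0, d₀ = 1), with convergents p_k = a_k·p_{k-1} + p_{k-2}, q_k = a_k·q_{k-1} + q_{k-2} (p₋₁ = 1, q₋₁ = 0):
  k = 0: a₀ = 12; p₀/q₀ = 12/1; p₀² − 156·q₀² = 144 − 156 = -12.
  k = 1: m = 12, d = 12, a = ⌊(12 + 12)/12⌋ = 2; p/q = (2·12 + 1)/(2·1 + 0) = 25/2; p² − 156·q² = 625 − 624 = 1.
  The first convergent with p² − 156·q² = 1 gives the fundamental solution (x₁, y₁) = (25, 2).
Step 2: Apply the recurrence (x_{n+1}, y_{n+1}) = (x₁x_n + 156y₁y_n, x₁y_n + y₁x_n) repeatedly.
  From (x_1, y_1) = (25, 2): x_2 = 25·25 + 156·2·2 = 1249; y_2 = 25·2 + 2·25 = 100.
  From (x_2, y_2) = (1249, 100): x_3 = 25·1249 + 156·2·100 = 62425; y_3 = 25·100 + 2·1249 = 4998.
  From (x_3, y_3) = (62425, 4998): x_4 = 25·62425 + 156·2·4998 = 3120001; y_4 = 25·4998 + 2·62425 = 249800.
  From (x_4, y_4) = (3120001, 249800): x_5 = 25·3120001 + 156·2·249800 = 155937625; y_5 = 25·249800 + 2·3120001 = 12485002.
  From (x_5, y_5) = (155937625, 12485002): x_6 = 25·155937625 + 156·2·12485002 = 7793761249; y_6 = 25·12485002 + 2·155937625 = 624000300.
  From (x_6, y_6) = (7793761249, 624000300): x_7 = 25·7793761249 + 156·2·624000300 = 389532124825; y_7 = 25·624000300 + 2·7793761249 = 31187529998.
Step 3: Verify x_7² - 156·y_7² = 151735276270679381280625 - 151735276270679381280624 = 1 (should be 1). ✓

(x_1, y_1) = (25, 2); (x_7, y_7) = (389532124825, 31187529998).
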